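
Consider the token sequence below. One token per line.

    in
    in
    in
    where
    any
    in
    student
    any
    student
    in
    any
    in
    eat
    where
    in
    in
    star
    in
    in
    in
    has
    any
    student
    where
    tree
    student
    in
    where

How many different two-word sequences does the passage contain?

19

28 tokens → 27 bigram windows in total.
Repeated bigrams (each contributes count−1 duplicates):
  in in: 5
  any in: 2
  any student: 2
  in where: 2
  student in: 2
8 duplicate windows → 27 − 8 = 19 distinct.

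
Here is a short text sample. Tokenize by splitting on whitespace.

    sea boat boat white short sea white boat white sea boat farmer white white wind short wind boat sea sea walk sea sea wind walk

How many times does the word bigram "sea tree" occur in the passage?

Scanning the 24 overlapping bigram windows for "sea tree":
  (none found)

0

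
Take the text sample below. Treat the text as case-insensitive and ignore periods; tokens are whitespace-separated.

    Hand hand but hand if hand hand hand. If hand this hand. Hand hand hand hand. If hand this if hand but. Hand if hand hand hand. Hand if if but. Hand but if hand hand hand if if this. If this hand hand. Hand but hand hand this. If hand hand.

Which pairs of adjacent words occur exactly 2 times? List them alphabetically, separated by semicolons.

Bigram counts meeting the condition (exactly 2 times):
  if if: 2
  if this: 2
  this hand: 2

if if; if this; this hand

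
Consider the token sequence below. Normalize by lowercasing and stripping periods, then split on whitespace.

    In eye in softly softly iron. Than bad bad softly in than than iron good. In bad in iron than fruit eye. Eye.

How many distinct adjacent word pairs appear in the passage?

23 tokens → 22 bigram windows in total.
Repeated bigrams (each contributes count−1 duplicates):
  iron than: 2
1 duplicate windows → 22 − 1 = 21 distinct.

21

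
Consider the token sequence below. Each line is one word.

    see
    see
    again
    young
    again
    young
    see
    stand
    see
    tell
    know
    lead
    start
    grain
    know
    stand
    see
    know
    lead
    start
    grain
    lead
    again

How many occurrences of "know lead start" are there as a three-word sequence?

2

Scanning the 21 overlapping trigram windows for "know lead start":
  position 11–13: know lead start
  position 18–20: know lead start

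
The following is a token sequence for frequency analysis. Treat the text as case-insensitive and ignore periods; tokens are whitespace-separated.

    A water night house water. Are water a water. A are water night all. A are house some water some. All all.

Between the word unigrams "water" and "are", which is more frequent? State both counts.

"water" (6 vs 3)

"water": 6 occurrences
"are": 3 occurrences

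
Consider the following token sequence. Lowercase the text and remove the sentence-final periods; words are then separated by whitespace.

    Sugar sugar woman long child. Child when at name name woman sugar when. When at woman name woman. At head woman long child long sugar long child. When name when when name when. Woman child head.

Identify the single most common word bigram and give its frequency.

Bigram frequencies (highest first):
  long child: 3
  woman long: 2
  child when: 2
  when at: 2
  name woman: 2
  when when: 2
  … (20 more, each ≤ 2)

"long child", 3 times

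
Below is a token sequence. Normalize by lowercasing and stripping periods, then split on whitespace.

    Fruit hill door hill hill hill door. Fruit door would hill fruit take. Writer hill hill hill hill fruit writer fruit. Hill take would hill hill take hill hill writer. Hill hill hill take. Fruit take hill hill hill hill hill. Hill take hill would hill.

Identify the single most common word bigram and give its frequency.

"hill hill", 14 times

Bigram frequencies (highest first):
  hill hill: 14
  hill take: 4
  would hill: 3
  take hill: 3
  fruit hill: 2
  hill door: 2
  … (14 more, each ≤ 2)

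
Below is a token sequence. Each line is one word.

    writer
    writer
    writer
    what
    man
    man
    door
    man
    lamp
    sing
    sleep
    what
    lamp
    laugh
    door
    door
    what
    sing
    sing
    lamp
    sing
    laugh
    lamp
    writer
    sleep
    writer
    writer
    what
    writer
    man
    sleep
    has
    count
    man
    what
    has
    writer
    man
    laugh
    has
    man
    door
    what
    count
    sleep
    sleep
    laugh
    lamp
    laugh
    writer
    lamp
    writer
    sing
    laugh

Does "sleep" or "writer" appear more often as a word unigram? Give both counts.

"writer" (10 vs 5)

"sleep": 5 occurrences
"writer": 10 occurrences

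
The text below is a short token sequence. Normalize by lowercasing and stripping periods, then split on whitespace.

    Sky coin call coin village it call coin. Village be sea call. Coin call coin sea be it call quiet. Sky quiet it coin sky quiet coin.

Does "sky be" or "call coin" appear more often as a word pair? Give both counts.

"call coin" (4 vs 0)

"sky be": 0 occurrences
"call coin": 4 occurrences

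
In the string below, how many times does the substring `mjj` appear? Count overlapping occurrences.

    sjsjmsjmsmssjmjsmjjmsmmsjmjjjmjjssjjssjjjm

Sliding a length-3 window over the 42 characters (40 positions):
  position 17–19: mjj
  position 26–28: mjj
  position 30–32: mjj

3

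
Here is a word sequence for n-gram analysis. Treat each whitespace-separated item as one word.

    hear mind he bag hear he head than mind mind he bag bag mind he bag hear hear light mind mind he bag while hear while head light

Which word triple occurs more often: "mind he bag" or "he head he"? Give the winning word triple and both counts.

"mind he bag" (4 vs 0)

"mind he bag": 4 occurrences
"he head he": 0 occurrences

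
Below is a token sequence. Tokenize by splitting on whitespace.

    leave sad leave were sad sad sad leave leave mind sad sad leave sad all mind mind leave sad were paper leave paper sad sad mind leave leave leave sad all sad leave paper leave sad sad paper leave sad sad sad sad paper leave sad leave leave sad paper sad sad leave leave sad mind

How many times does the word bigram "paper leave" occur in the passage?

4

Scanning the 55 overlapping bigram windows for "paper leave":
  position 21–22: paper leave
  position 34–35: paper leave
  position 38–39: paper leave
  position 44–45: paper leave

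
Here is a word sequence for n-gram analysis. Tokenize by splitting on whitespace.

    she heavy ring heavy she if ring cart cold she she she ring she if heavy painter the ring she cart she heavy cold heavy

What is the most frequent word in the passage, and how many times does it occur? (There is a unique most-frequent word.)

"she", 8 times

Unigram frequencies (highest first):
  she: 8
  heavy: 5
  ring: 4
  if: 2
  cart: 2
  cold: 2
  … (2 more, each ≤ 1)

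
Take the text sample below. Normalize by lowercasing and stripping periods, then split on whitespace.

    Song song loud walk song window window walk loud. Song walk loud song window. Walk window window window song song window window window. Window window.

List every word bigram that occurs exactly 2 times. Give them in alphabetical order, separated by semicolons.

Bigram counts meeting the condition (exactly 2 times):
  loud song: 2
  song song: 2
  walk loud: 2
  window walk: 2

loud song; song song; walk loud; window walk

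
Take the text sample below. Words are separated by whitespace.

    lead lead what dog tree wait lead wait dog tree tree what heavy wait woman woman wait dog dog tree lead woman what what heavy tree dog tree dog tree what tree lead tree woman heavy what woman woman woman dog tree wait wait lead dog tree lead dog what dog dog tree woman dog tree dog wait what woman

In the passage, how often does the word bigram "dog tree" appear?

Scanning the 59 overlapping bigram windows for "dog tree":
  position 4–5: dog tree
  position 9–10: dog tree
  position 19–20: dog tree
  position 27–28: dog tree
  position 29–30: dog tree
  position 41–42: dog tree
  position 46–47: dog tree
  position 52–53: dog tree
  position 55–56: dog tree

9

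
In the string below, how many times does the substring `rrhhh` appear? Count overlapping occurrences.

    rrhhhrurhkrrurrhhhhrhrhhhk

Sliding a length-5 window over the 26 characters (22 positions):
  position 1–5: rrhhh
  position 14–18: rrhhh

2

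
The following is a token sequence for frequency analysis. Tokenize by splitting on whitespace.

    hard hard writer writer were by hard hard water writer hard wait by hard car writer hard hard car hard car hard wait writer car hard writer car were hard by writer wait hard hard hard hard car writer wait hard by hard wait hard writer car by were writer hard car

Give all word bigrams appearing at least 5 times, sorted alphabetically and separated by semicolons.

Bigram counts meeting the condition (at least 5 times):
  hard car: 5
  hard hard: 6

hard car; hard hard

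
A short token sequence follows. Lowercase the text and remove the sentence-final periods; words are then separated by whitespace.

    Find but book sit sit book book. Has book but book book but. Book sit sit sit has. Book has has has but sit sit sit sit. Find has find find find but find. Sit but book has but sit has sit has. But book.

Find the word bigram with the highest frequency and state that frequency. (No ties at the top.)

"sit sit", 6 times

Bigram frequencies (highest first):
  sit sit: 6
  but book: 5
  book has: 3
  sit has: 3
  has but: 3
  find but: 2
  … (15 more, each ≤ 2)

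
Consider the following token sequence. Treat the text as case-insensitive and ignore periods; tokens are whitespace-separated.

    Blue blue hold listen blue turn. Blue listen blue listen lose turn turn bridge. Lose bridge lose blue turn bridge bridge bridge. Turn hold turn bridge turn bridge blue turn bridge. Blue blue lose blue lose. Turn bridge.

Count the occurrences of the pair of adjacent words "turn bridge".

Scanning the 37 overlapping bigram windows for "turn bridge":
  position 13–14: turn bridge
  position 19–20: turn bridge
  position 25–26: turn bridge
  position 27–28: turn bridge
  position 30–31: turn bridge
  position 37–38: turn bridge

6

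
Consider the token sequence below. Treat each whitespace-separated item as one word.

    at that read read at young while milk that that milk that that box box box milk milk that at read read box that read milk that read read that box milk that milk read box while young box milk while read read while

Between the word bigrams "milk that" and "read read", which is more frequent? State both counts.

"milk that" (5 vs 4)

"milk that": 5 occurrences
"read read": 4 occurrences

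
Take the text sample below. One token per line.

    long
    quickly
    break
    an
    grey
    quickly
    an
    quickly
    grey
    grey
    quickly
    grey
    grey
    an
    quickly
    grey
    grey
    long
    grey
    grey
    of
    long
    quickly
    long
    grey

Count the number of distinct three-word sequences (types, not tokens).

20

25 tokens → 23 trigram windows in total.
Repeated trigrams (each contributes count−1 duplicates):
  quickly grey grey: 3
  an quickly grey: 2
3 duplicate windows → 23 − 3 = 20 distinct.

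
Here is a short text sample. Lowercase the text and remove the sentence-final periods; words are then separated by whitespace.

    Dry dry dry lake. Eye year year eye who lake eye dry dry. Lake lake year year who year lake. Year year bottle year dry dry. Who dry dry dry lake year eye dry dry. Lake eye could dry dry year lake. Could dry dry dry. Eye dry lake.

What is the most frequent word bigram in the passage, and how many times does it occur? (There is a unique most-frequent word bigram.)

"dry dry", 10 times

Bigram frequencies (highest first):
  dry dry: 10
  dry lake: 5
  lake eye: 3
  year year: 3
  eye dry: 3
  lake year: 3
  … (18 more, each ≤ 2)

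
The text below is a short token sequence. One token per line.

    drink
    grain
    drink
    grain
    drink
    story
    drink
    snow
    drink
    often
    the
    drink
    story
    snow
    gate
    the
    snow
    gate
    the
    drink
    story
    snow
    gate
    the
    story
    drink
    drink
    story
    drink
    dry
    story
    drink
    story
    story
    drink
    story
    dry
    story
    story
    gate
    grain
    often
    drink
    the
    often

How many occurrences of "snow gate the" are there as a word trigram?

3

Scanning the 43 overlapping trigram windows for "snow gate the":
  position 14–16: snow gate the
  position 17–19: snow gate the
  position 22–24: snow gate the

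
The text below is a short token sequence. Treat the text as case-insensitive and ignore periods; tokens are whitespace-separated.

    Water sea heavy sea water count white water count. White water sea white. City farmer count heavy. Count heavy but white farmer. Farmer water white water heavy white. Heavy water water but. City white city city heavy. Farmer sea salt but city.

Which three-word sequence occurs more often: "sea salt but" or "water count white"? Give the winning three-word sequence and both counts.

"water count white" (2 vs 1)

"sea salt but": 1 occurrence
"water count white": 2 occurrences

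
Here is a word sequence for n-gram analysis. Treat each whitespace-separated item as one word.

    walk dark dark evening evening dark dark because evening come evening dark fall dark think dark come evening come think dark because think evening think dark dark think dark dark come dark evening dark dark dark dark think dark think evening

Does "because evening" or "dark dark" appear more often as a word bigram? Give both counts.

"because evening": 1 occurrence
"dark dark": 7 occurrences

"dark dark" (7 vs 1)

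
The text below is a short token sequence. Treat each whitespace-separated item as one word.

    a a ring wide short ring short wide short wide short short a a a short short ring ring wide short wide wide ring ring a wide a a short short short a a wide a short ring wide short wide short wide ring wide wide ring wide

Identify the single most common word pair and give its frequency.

"wide short", 6 times

Bigram frequencies (highest first):
  wide short: 6
  a a: 5
  ring wide: 5
  short wide: 5
  short short: 4
  short ring: 3
  … (10 more, each ≤ 3)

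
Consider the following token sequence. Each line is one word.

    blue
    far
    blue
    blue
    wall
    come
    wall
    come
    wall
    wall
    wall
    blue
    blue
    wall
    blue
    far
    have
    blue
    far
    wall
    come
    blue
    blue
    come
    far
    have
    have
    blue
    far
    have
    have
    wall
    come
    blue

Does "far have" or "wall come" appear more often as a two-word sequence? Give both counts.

"far have": 3 occurrences
"wall come": 4 occurrences

"wall come" (4 vs 3)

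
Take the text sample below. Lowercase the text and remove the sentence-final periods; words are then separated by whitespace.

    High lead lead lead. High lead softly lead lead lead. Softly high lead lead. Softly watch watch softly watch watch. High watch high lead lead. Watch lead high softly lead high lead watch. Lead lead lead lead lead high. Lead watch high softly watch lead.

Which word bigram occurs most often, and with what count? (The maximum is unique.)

Bigram frequencies (highest first):
  lead lead: 10
  high lead: 6
  lead high: 4
  lead softly: 3
  softly watch: 3
  watch high: 3
  … (8 more, each ≤ 3)

"lead lead", 10 times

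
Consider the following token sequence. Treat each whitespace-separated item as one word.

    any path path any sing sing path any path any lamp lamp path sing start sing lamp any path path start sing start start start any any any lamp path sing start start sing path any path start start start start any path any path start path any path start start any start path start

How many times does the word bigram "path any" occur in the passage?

Scanning the 54 overlapping bigram windows for "path any":
  position 3–4: path any
  position 7–8: path any
  position 9–10: path any
  position 35–36: path any
  position 43–44: path any
  position 47–48: path any

6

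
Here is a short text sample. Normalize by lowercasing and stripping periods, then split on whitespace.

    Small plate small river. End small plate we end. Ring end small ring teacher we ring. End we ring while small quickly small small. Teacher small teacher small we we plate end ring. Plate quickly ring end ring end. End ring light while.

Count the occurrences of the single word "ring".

8

Scanning the 43 tokens for "ring":
  position 10: ring
  position 13: ring
  position 16: ring
  position 19: ring
  position 33: ring
  position 36: ring
  position 38: ring
  position 41: ring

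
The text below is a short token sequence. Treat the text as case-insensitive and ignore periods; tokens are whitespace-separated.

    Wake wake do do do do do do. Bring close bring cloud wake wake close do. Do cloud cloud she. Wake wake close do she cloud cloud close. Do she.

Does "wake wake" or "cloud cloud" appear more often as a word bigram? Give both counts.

"wake wake" (3 vs 2)

"wake wake": 3 occurrences
"cloud cloud": 2 occurrences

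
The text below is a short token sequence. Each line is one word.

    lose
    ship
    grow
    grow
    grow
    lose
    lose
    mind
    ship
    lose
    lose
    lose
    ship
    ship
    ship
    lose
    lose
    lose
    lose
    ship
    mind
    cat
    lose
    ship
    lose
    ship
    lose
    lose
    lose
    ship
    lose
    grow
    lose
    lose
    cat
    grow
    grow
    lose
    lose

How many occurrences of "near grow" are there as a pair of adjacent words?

0

Scanning the 38 overlapping bigram windows for "near grow":
  (none found)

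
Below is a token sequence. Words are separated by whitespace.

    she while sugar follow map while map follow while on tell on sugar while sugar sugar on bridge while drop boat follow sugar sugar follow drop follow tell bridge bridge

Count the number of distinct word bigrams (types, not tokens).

30 tokens → 29 bigram windows in total.
Repeated bigrams (each contributes count−1 duplicates):
  sugar follow: 2
  sugar sugar: 2
  while sugar: 2
3 duplicate windows → 29 − 3 = 26 distinct.

26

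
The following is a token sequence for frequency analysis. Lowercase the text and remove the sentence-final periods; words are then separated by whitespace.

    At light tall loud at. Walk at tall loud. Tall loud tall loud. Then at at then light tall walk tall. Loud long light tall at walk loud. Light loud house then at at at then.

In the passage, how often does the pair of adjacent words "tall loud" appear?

Scanning the 35 overlapping bigram windows for "tall loud":
  position 3–4: tall loud
  position 8–9: tall loud
  position 10–11: tall loud
  position 12–13: tall loud
  position 21–22: tall loud

5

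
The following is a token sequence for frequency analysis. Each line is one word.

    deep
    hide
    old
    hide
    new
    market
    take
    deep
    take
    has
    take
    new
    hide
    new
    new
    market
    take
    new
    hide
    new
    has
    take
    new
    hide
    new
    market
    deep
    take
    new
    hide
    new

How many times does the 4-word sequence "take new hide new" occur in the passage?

4

Scanning the 28 overlapping 4-gram windows for "take new hide new":
  position 11–14: take new hide new
  position 17–20: take new hide new
  position 22–25: take new hide new
  position 28–31: take new hide new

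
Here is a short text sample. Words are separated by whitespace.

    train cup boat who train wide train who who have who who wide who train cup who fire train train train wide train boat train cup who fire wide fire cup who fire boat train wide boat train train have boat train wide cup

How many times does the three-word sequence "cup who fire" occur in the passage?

3

Scanning the 42 overlapping trigram windows for "cup who fire":
  position 16–18: cup who fire
  position 26–28: cup who fire
  position 31–33: cup who fire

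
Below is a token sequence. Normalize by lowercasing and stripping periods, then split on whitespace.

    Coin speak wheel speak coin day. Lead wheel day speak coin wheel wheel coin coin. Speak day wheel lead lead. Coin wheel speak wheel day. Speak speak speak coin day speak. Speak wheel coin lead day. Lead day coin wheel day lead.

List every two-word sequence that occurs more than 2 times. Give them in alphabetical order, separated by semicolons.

coin wheel; day lead; day speak; speak coin; speak speak; speak wheel; wheel day

Bigram counts meeting the condition (more than 2 times):
  coin wheel: 3
  day lead: 3
  day speak: 3
  speak coin: 3
  speak speak: 3
  speak wheel: 3
  wheel day: 3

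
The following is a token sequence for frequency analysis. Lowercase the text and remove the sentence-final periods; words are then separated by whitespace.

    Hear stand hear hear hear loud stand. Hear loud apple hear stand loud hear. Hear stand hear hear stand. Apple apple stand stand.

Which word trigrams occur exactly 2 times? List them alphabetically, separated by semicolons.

Trigram counts meeting the condition (exactly 2 times):
  hear hear stand: 2
  hear stand hear: 2
  stand hear hear: 2

hear hear stand; hear stand hear; stand hear hear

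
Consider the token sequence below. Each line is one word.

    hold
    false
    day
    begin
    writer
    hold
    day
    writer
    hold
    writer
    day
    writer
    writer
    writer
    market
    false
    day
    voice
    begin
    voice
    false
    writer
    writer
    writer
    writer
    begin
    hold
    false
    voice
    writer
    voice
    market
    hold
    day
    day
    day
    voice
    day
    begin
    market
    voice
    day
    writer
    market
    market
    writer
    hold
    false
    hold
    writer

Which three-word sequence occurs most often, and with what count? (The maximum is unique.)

Trigram frequencies (highest first):
  writer writer writer: 3
  hold false day: 1
  false day begin: 1
  day begin writer: 1
  begin writer hold: 1
  writer hold day: 1
  … (40 more, each ≤ 1)

"writer writer writer", 3 times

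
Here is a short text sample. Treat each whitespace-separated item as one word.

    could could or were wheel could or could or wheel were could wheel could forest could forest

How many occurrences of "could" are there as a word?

7

Scanning the 17 tokens for "could":
  position 1: could
  position 2: could
  position 6: could
  position 8: could
  position 12: could
  position 14: could
  position 16: could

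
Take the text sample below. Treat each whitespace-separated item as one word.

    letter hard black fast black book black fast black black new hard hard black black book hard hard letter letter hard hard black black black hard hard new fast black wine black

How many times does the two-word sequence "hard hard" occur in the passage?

4

Scanning the 31 overlapping bigram windows for "hard hard":
  position 12–13: hard hard
  position 17–18: hard hard
  position 21–22: hard hard
  position 26–27: hard hard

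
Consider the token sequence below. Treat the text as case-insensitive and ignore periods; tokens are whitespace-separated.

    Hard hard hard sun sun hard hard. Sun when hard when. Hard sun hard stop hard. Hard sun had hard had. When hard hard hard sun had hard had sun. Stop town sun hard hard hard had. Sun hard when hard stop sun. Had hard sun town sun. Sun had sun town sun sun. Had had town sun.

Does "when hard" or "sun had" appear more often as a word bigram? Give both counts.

"when hard": 4 occurrences
"sun had": 5 occurrences

"sun had" (5 vs 4)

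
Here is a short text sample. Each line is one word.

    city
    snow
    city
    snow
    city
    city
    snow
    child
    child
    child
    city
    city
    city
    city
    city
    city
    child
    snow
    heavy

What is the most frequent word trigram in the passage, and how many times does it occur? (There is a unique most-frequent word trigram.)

"city city city", 4 times

Trigram frequencies (highest first):
  city city city: 4
  city snow city: 2
  snow city snow: 1
  snow city city: 1
  city city snow: 1
  city snow child: 1
  … (7 more, each ≤ 1)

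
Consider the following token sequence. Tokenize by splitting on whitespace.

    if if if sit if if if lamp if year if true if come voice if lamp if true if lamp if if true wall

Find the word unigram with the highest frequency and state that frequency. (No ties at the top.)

Unigram frequencies (highest first):
  if: 14
  lamp: 3
  true: 3
  sit: 1
  year: 1
  come: 1
  … (2 more, each ≤ 1)

"if", 14 times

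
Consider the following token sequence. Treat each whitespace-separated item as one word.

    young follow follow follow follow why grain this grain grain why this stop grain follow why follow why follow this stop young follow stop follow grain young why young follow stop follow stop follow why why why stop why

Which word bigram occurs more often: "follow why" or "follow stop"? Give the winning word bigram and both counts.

"follow why": 4 occurrences
"follow stop": 3 occurrences

"follow why" (4 vs 3)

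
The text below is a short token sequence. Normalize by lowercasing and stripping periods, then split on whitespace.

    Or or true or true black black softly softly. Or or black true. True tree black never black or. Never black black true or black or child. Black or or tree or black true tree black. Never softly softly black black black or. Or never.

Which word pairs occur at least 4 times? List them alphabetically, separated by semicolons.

Bigram counts meeting the condition (at least 4 times):
  black black: 4
  black or: 4
  or or: 4

black black; black or; or or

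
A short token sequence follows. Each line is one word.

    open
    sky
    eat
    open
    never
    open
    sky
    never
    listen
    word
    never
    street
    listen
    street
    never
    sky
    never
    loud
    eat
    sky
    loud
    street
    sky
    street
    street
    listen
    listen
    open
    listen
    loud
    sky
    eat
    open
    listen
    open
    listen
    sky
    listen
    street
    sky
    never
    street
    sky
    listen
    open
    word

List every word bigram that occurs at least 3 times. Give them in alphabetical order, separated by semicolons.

listen open; open listen; sky never; street sky

Bigram counts meeting the condition (at least 3 times):
  listen open: 3
  open listen: 3
  sky never: 3
  street sky: 3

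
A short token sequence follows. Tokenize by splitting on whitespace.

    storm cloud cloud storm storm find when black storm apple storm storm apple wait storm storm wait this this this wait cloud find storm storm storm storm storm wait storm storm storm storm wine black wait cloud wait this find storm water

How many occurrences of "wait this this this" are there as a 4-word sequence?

Scanning the 39 overlapping 4-gram windows for "wait this this this":
  position 17–20: wait this this this

1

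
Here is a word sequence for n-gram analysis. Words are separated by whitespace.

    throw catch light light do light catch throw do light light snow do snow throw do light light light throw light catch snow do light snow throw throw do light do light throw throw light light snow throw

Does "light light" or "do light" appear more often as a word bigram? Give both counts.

"do light" (6 vs 5)

"light light": 5 occurrences
"do light": 6 occurrences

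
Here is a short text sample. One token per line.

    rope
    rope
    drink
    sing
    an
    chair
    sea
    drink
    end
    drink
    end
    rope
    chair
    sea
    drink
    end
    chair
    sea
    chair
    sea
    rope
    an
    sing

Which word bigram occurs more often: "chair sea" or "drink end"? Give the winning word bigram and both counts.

"chair sea" (4 vs 3)

"chair sea": 4 occurrences
"drink end": 3 occurrences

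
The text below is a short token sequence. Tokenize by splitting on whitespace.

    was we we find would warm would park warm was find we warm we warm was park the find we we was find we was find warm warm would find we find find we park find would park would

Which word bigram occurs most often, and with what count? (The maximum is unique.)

Bigram frequencies (highest first):
  find we: 5
  was find: 3
  we we: 2
  we find: 2
  find would: 2
  warm would: 2
  … (18 more, each ≤ 2)

"find we", 5 times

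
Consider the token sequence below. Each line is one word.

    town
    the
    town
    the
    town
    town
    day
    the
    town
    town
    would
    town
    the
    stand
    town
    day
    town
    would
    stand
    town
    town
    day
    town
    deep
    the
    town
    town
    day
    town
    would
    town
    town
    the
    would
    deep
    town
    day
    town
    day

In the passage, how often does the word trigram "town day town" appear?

4

Scanning the 37 overlapping trigram windows for "town day town":
  position 15–17: town day town
  position 21–23: town day town
  position 27–29: town day town
  position 36–38: town day town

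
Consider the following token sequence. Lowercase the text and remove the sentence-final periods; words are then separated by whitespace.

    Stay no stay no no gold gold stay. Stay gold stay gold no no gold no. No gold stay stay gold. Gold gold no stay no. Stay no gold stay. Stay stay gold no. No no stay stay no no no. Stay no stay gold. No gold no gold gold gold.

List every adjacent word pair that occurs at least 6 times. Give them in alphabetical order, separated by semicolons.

gold no; no gold; no no; no stay; stay no

Bigram counts meeting the condition (at least 6 times):
  gold no: 6
  no gold: 6
  no no: 7
  no stay: 6
  stay no: 6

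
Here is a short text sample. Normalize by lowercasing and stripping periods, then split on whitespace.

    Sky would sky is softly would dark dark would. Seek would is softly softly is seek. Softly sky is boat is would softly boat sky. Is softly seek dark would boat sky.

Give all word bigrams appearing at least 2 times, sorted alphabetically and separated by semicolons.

boat sky; dark would; is softly; sky is

Bigram counts meeting the condition (at least 2 times):
  boat sky: 2
  dark would: 2
  is softly: 3
  sky is: 3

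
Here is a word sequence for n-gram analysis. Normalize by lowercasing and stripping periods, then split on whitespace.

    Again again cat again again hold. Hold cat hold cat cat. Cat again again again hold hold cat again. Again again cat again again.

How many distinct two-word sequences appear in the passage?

24 tokens → 23 bigram windows in total.
Repeated bigrams (each contributes count−1 duplicates):
  again again: 7
  cat again: 4
  hold cat: 3
  again cat: 2
  again hold: 2
  cat cat: 2
  hold hold: 2
15 duplicate windows → 23 − 15 = 8 distinct.

8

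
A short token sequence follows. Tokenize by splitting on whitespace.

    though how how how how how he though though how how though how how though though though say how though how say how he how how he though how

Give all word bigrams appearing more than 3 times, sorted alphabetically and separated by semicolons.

Bigram counts meeting the condition (more than 3 times):
  how how: 7
  though how: 5

how how; though how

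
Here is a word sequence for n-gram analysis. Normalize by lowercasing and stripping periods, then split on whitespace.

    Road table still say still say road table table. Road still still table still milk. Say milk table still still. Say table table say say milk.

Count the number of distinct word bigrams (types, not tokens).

17

26 tokens → 25 bigram windows in total.
Repeated bigrams (each contributes count−1 duplicates):
  still say: 3
  table still: 3
  road table: 2
  say milk: 2
  still still: 2
  table table: 2
8 duplicate windows → 25 − 8 = 17 distinct.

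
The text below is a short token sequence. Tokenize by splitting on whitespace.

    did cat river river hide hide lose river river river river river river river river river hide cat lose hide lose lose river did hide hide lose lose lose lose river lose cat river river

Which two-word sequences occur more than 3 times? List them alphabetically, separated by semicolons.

Bigram counts meeting the condition (more than 3 times):
  lose lose: 4
  river river: 10

lose lose; river river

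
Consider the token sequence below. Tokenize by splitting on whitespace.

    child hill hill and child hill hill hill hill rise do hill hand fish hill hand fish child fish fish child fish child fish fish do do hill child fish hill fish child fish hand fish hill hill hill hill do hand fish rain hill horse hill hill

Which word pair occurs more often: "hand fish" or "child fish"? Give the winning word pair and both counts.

"hand fish": 4 occurrences
"child fish": 5 occurrences

"child fish" (5 vs 4)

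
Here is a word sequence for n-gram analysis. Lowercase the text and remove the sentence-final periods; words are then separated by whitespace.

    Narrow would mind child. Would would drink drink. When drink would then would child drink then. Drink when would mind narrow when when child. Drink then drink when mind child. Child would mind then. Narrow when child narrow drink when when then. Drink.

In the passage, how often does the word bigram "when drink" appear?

1

Scanning the 42 overlapping bigram windows for "when drink":
  position 9–10: when drink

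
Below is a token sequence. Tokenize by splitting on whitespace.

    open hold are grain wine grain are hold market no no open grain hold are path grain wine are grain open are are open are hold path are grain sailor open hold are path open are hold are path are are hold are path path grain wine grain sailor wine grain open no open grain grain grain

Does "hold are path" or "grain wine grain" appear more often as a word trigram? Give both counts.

"hold are path" (4 vs 2)

"hold are path": 4 occurrences
"grain wine grain": 2 occurrences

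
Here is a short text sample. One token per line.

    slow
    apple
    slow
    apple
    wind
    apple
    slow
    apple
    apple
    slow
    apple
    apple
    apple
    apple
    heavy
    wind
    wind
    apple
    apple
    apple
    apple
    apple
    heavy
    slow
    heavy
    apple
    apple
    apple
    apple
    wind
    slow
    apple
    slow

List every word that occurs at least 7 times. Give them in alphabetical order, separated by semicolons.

apple; slow

Unigram counts meeting the condition (at least 7 times):
  apple: 19
  slow: 7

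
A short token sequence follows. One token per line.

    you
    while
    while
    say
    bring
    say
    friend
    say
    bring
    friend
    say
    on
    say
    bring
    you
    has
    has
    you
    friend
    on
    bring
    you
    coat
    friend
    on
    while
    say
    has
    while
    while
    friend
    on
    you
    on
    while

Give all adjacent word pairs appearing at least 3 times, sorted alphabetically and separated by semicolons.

friend on; say bring

Bigram counts meeting the condition (at least 3 times):
  friend on: 3
  say bring: 3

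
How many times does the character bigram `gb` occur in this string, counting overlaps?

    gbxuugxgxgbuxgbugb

Sliding a length-2 window over the 18 characters (17 positions):
  position 1–2: gb
  position 10–11: gb
  position 14–15: gb
  position 17–18: gb

4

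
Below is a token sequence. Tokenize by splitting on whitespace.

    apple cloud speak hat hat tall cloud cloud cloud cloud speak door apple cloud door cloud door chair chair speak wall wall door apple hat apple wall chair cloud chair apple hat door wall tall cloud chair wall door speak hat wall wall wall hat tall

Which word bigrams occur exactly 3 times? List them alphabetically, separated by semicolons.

Bigram counts meeting the condition (exactly 3 times):
  cloud cloud: 3
  wall wall: 3

cloud cloud; wall wall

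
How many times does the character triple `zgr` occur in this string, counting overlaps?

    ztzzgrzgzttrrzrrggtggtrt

Sliding a length-3 window over the 24 characters (22 positions):
  position 4–6: zgr

1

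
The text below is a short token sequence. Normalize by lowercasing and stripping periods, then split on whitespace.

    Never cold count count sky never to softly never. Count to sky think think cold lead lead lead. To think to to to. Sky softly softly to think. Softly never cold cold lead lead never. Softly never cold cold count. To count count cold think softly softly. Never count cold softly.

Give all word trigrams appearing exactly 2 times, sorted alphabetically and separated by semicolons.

Trigram counts meeting the condition (exactly 2 times):
  cold lead lead: 2
  never cold cold: 2
  softly never cold: 2
  softly never count: 2

cold lead lead; never cold cold; softly never cold; softly never count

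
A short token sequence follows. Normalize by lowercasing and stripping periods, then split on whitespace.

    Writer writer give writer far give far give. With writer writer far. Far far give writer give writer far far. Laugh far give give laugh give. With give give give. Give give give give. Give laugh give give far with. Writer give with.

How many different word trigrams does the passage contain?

43 tokens → 41 trigram windows in total.
Repeated trigrams (each contributes count−1 duplicates):
  give give give: 6
  give give laugh: 2
  give laugh give: 2
  give writer far: 2
  writer far far: 2
  writer give writer: 2
10 duplicate windows → 41 − 10 = 31 distinct.

31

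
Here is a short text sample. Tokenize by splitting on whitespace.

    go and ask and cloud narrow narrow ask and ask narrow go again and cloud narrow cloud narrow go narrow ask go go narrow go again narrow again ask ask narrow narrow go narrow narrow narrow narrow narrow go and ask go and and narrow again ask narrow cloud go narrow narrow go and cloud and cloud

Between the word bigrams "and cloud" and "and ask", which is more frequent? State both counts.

"and cloud": 4 occurrences
"and ask": 3 occurrences

"and cloud" (4 vs 3)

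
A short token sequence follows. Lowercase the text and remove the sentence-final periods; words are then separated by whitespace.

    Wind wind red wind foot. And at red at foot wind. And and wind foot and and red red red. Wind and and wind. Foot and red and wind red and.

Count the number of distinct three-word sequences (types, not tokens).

24

31 tokens → 29 trigram windows in total.
Repeated trigrams (each contributes count−1 duplicates):
  wind foot and: 3
  and and wind: 2
  and wind foot: 2
  wind and and: 2
5 duplicate windows → 29 − 5 = 24 distinct.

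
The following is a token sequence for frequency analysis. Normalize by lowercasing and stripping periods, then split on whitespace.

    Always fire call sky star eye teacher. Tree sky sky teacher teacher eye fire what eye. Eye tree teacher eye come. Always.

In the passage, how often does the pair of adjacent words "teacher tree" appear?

1

Scanning the 21 overlapping bigram windows for "teacher tree":
  position 7–8: teacher tree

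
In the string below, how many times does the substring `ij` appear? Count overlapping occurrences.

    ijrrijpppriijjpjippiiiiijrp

Sliding a length-2 window over the 27 characters (26 positions):
  position 1–2: ij
  position 5–6: ij
  position 12–13: ij
  position 24–25: ij

4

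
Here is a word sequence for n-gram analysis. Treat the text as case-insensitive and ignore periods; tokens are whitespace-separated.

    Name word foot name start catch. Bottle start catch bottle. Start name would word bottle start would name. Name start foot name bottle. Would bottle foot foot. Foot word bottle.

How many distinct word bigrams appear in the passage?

30 tokens → 29 bigram windows in total.
Repeated bigrams (each contributes count−1 duplicates):
  bottle start: 3
  catch bottle: 2
  foot foot: 2
  foot name: 2
  name start: 2
  start catch: 2
  word bottle: 2
8 duplicate windows → 29 − 8 = 21 distinct.

21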